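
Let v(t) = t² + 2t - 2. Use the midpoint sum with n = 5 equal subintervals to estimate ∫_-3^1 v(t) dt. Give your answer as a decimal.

-6.88

Δt = (1 − (-3))/5 = 0.8.
Midpoints: -2.6, -1.8, -1, -0.2, 0.6.
v(-2.6) = -0.44, v(-1.8) = -2.36, v(-1) = -3, v(-0.2) = -2.36, v(0.6) = -0.44.
Sum = Δt · [v(-2.6) + v(-1.8) + v(-1) + v(-0.2) + v(0.6)].
Sum = -6.88.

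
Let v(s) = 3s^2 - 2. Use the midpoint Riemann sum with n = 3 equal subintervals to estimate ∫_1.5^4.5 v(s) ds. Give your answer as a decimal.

81

Δs = (4.5 − 1.5)/3 = 1.
Midpoints: 2, 3, 4.
v(2) = 10, v(3) = 25, v(4) = 46.
Sum = Δs · [v(2) + v(3) + v(4)].
Sum = 81.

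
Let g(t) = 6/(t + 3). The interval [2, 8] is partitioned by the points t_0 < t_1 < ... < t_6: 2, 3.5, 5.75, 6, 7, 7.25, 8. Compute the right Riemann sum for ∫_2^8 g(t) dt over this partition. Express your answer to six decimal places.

4.249572

Subinterval widths: 1.5, 2.25, 0.25, 1, 0.25, 0.75.
Right endpoints: 3.5, 5.75, 6, 7, 7.25, 8.
g(3.5) = 12/13, g(5.75) = 24/35, g(6) = 2/3, g(7) = 0.6, g(7.25) = 24/41, g(8) = 6/11.
Sum = Σ Δt_i · g(t_i).
Sum ≈ 4.249572.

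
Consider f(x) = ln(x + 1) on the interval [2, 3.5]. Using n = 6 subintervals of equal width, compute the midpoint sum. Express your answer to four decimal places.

Δx = (3.5 − 2)/6 = 0.25.
Midpoints: 2.125, 2.375, 2.625, 2.875, 3.125, 3.375.
f(2.125) ≈ 1.1394, f(2.375) ≈ 1.2164, f(2.625) ≈ 1.2879, f(2.875) ≈ 1.3545, f(3.125) ≈ 1.4171, f(3.375) ≈ 1.4759.
Sum = Δx · [f(2.125) + f(2.375) + f(2.625) + ...].
Sum ≈ 1.9728.

1.9728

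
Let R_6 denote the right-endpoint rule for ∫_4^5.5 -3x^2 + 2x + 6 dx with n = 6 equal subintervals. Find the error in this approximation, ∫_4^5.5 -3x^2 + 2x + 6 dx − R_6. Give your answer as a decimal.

Exact integral: ∫_4^5.5 f(x) dx = -79.125.
R_6 = -84.140625.
Error = -79.125 − (-84.140625) = 5.015625.

5.015625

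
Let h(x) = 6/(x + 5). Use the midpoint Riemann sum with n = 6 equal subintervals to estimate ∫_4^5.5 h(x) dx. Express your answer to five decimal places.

Δx = (5.5 − 4)/6 = 0.25.
Midpoints: 4.125, 4.375, 4.625, 4.875, 5.125, 5.375.
h(4.125) = 48/73, h(4.375) = 0.64, h(4.625) = 48/77, h(4.875) = 48/79, h(5.125) = 16/27, h(5.375) = 48/83.
Sum = Δx · [h(4.125) + h(4.375) + h(4.625) + ...].
Sum ≈ 0.92485.

0.92485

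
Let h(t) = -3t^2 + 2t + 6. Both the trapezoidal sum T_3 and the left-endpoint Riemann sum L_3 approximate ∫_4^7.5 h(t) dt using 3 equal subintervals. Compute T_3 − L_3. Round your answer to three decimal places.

-66.354

T_3 ≈ -299.00694.
L_3 ≈ -232.65278.
T_3 − L_3 ≈ -66.354.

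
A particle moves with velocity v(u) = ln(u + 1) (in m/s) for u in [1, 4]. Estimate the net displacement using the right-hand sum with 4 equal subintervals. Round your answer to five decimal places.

3.99054

Δu = (4 − 1)/4 = 0.75.
Right endpoints: 1.75, 2.5, 3.25, 4.
v(1.75) ≈ 1.01160, v(2.5) ≈ 1.25276, v(3.25) ≈ 1.44692, v(4) ≈ 1.60944.
Sum = Δu · [v(1.75) + v(2.5) + v(3.25) + v(4)].
Sum ≈ 3.99054.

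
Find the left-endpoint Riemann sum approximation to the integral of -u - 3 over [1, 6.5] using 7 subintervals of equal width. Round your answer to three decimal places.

Δu = (6.5 − 1)/7 = 11/14.
Left endpoints: 1, 25/14, 18/7, 47/14, 29/7, 69/14, 40/7.
f(1) = -4, f(25/14) = -67/14, f(18/7) = -39/7, f(47/14) = -89/14, f(29/7) = -50/7, f(69/14) = -111/14, f(40/7) = -61/7.
Sum = Δu · [f(1) + f(25/14) + f(18/7) + ...].
Sum ≈ -34.964.

-34.964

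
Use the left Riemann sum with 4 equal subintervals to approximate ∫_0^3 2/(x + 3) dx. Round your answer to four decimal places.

Δx = (3 − 0)/4 = 0.75.
Left endpoints: 0, 0.75, 1.5, 2.25.
f(0) = 2/3, f(0.75) = 8/15, f(1.5) = 4/9, f(2.25) = 8/21.
Sum = Δx · [f(0) + f(0.75) + f(1.5) + f(2.25)].
Sum ≈ 1.5190.

1.5190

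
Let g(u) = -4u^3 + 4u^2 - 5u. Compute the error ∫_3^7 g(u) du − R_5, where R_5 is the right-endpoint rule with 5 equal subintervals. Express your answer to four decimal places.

473.4933

Exact integral: ∫_3^7 g(u) du ≈ -1998.666667.
R_5 = -2472.16.
Error ≈ -1998.666667 − (-2472.16) ≈ 473.4933.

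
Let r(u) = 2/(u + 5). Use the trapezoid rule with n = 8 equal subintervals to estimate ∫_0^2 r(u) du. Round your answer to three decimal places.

0.673

Δu = (2 − 0)/8 = 0.25.
r(0) = 0.4, r(0.25) = 8/21, r(0.5) = 4/11, r(0.75) = 8/23, r(1) = 1/3, r(1.25) = 0.32, r(1.5) = 4/13, r(1.75) = 8/27, r(2) = 2/7.
T_8 = (Δu/2)·[r(u_0) + 2r(u_1) + ... + 2r(u_{7}) + r(u_8)].
Sum ≈ 0.673.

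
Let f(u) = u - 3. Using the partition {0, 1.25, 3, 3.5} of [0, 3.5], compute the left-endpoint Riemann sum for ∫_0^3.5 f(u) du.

Subinterval widths: 1.25, 1.75, 0.5.
Left endpoints: 0, 1.25, 3.
f(0) = -3, f(1.25) = -1.75, f(3) = 0.
Sum = Σ Δu_i · f(u_i).
Sum = -6.8125.

-6.8125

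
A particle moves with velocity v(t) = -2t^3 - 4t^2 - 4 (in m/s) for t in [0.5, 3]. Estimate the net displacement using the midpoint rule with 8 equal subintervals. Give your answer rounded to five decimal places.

Δt = (3 − 0.5)/8 = 0.3125.
Midpoints: 0.65625, 0.96875, 1.28125, 1.59375, 1.90625, 2.21875, 2.53125, 2.84375.
v(0.65625) = -103021/16384, v(0.96875) = -156831/16384, v(1.28125) = -242041/16384, v(1.59375) = -364651/16384, v(1.90625) = -530661/16384, v(2.21875) = -746071/16384, v(2.53125) = -1016881/16384, v(2.84375) = -1349091/16384.
Sum = Δt · [v(0.65625) + v(0.96875) + v(1.28125) + ...].
Sum ≈ -86.00708.

-86.00708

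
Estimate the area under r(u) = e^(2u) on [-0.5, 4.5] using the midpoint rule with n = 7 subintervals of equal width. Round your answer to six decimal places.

Δu = (4.5 − (-0.5))/7 = 5/7.
Midpoints: -1/7, 4/7, 9/7, 2, 19/7, 24/7, 29/7.
r(-1/7) ≈ 0.751477, r(4/7) ≈ 3.135715, r(9/7) ≈ 13.084503, r(2) ≈ 54.598150, r(19/7) ≈ 227.823551, r(24/7) ≈ 950.647049, r(29/7) ≈ 3966.797153.
Sum = Δu · [r(-1/7) + r(4/7) + r(9/7) + ...].
Sum ≈ 3726.312570.

3726.312570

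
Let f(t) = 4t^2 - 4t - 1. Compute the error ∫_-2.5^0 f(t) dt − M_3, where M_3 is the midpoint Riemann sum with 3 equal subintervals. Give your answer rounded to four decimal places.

Exact integral: ∫_-2.5^0 f(t) dt ≈ 30.833333.
M_3 ≈ 30.254630.
Error ≈ 30.833333 − 30.254630 ≈ 0.5787.

0.5787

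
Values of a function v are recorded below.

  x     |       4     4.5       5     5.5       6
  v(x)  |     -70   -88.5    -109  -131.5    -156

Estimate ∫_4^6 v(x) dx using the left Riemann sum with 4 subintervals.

-199.5

Δx = 0.5.
Sum = 0.5·[(-70) + (-88.5) + (-109) + (-131.5)] = -199.5.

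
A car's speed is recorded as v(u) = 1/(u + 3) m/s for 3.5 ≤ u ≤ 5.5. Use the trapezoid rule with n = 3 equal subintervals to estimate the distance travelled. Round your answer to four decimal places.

Δu = (5.5 − 3.5)/3 = 2/3.
v(3.5) = 2/13, v(25/6) = 6/43, v(29/6) = 6/47, v(5.5) = 2/17.
T_3 = (Δu/2)·[v(u_0) + 2v(u_1) + 2v(u_2) + v(u_3)].
Sum ≈ 0.2686.

0.2686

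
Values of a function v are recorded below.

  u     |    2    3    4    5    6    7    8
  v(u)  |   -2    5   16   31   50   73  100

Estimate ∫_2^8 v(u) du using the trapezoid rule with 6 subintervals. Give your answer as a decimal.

224

Δu = 1.
T_6 = (1/2)·[(-2) + 2·5 + 2·16 + 2·31 + 2·50 + 2·73 + 100] = 224.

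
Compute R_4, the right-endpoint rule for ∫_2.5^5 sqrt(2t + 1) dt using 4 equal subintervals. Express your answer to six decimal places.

Δt = (5 − 2.5)/4 = 0.625.
Right endpoints: 3.125, 3.75, 4.375, 5.
f(3.125) ≈ 2.692582, f(3.75) ≈ 2.915476, f(4.375) ≈ 3.122499, f(5) ≈ 3.316625.
Sum = Δt · [f(3.125) + f(3.75) + f(4.375) + f(5)].
Sum ≈ 7.529489.

7.529489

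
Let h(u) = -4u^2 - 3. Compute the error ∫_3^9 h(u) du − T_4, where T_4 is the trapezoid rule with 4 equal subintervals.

9

Exact integral: ∫_3^9 h(u) du = -954.
T_4 = -963.
Error = -954 − (-963) = 9.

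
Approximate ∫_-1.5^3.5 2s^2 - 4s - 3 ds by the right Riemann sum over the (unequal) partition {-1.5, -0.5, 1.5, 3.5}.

5.5

Subinterval widths: 1, 2, 2.
Right endpoints: -0.5, 1.5, 3.5.
f(-0.5) = -0.5, f(1.5) = -4.5, f(3.5) = 7.5.
Sum = Σ Δs_i · f(s_i).
Sum = 5.5.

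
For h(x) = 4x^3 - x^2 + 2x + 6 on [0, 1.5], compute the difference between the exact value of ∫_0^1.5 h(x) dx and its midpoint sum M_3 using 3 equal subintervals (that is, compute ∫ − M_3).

Exact integral: ∫_0^1.5 h(x) dx = 15.1875.
M_3 = 14.9375.
Error = 15.1875 − 14.9375 = 0.25.

0.25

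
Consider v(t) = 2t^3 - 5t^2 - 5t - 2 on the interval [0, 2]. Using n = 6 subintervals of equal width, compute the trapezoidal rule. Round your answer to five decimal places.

-19.29630

Δt = (2 − 0)/6 = 1/3.
v(0) = -2, v(1/3) = -112/27, v(2/3) = -188/27, v(1) = -10, v(4/3) = -346/27, v(5/3) = -404/27, v(2) = -16.
T_6 = (Δt/2)·[v(t_0) + 2v(t_1) + ... + 2v(t_{5}) + v(t_6)].
Sum ≈ -19.29630.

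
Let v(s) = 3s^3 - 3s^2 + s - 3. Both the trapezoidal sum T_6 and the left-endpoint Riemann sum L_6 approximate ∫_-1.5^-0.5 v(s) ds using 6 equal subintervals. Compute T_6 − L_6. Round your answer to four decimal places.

T_6 ≈ -11.055556.
L_6 ≈ -12.451389.
T_6 − L_6 ≈ 1.3958.

1.3958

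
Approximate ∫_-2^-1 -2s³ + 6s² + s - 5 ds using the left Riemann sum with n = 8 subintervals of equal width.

16.9765625

Δs = (-1 − (-2))/8 = 0.125.
Left endpoints: -2, -1.875, -1.75, -1.625, -1.5, -1.375, -1.25, -1.125.
f(-2) = 33, f(-1.875) = 27.40234375, f(-1.75) = 22.34375, f(-1.625) = 17.80078125, f(-1.5) = 13.75, f(-1.375) = 10.16796875, f(-1.25) = 7.03125, f(-1.125) = 4.31640625.
Sum = Δs · [f(-2) + f(-1.875) + f(-1.75) + ...].
Sum = 16.9765625.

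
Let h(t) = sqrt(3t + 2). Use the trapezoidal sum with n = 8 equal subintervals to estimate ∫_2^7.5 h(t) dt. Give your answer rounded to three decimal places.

Δt = (7.5 − 2)/8 = 0.6875.
h(2) ≈ 2.828, h(2.6875) ≈ 3.172, h(3.375) ≈ 3.482, h(4.0625) ≈ 3.767, h(4.75) ≈ 4.031, h(5.4375) ≈ 4.279, h(6.125) ≈ 4.514, h(6.8125) ≈ 4.737, h(7.5) ≈ 4.950.
T_8 = (Δt/2)·[h(t_0) + 2h(t_1) + ... + 2h(t_{7}) + h(t_8)].
Sum ≈ 21.911.

21.911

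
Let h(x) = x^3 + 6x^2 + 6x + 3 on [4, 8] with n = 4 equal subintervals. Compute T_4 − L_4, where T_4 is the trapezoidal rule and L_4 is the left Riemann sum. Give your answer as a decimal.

380

T_4 = 2028.
L_4 = 1648.
T_4 − L_4 = 380.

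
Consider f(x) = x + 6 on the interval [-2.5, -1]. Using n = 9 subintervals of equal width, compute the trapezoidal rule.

Δx = (-1 − (-2.5))/9 = 1/6.
f(-2.5) = 3.5, f(-7/3) = 11/3, f(-13/6) = 23/6, f(-2) = 4, f(-11/6) = 25/6, f(-5/3) = 13/3, f(-1.5) = 4.5, f(-4/3) = 14/3, f(-7/6) = 29/6, f(-1) = 5.
T_9 = (Δx/2)·[f(x_0) + 2f(x_1) + ... + 2f(x_{8}) + f(x_9)].
Sum = 6.375.

6.375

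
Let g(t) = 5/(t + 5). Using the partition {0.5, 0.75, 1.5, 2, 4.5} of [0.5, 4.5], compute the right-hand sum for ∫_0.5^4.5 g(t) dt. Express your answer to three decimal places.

2.467

Subinterval widths: 0.25, 0.75, 0.5, 2.5.
Right endpoints: 0.75, 1.5, 2, 4.5.
g(0.75) = 20/23, g(1.5) = 10/13, g(2) = 5/7, g(4.5) = 10/19.
Sum = Σ Δt_i · g(t_i).
Sum ≈ 2.467.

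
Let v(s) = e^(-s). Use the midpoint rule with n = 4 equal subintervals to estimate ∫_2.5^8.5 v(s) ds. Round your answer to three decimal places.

Δs = (8.5 − 2.5)/4 = 1.5.
Midpoints: 3.25, 4.75, 6.25, 7.75.
v(3.25) ≈ 0.039, v(4.75) ≈ 0.009, v(6.25) ≈ 0.002, v(7.75) ≈ 0.000.
Sum = Δs · [v(3.25) + v(4.75) + v(6.25) + v(7.75)].
Sum ≈ 0.075.

0.075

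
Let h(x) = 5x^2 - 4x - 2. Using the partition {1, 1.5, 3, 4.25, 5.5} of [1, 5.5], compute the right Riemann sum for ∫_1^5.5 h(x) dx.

296.328125

Subinterval widths: 0.5, 1.5, 1.25, 1.25.
Right endpoints: 1.5, 3, 4.25, 5.5.
h(1.5) = 3.25, h(3) = 31, h(4.25) = 71.3125, h(5.5) = 127.25.
Sum = Σ Δx_i · h(x_i).
Sum = 296.328125.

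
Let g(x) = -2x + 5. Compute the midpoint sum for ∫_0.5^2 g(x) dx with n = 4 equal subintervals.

Δx = (2 − 0.5)/4 = 0.375.
Midpoints: 0.6875, 1.0625, 1.4375, 1.8125.
g(0.6875) = 3.625, g(1.0625) = 2.875, g(1.4375) = 2.125, g(1.8125) = 1.375.
Sum = Δx · [g(0.6875) + g(1.0625) + g(1.4375) + g(1.8125)].
Sum = 3.75.

3.75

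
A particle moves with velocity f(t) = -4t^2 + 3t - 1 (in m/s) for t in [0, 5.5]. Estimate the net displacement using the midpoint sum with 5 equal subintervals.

Δt = (5.5 − 0)/5 = 1.1.
Midpoints: 0.55, 1.65, 2.75, 3.85, 4.95.
f(0.55) = -0.56, f(1.65) = -6.94, f(2.75) = -23, f(3.85) = -48.74, f(4.95) = -84.16.
Sum = Δt · [f(0.55) + f(1.65) + f(2.75) + f(3.85) + f(4.95)].
Sum = -179.74.

-179.74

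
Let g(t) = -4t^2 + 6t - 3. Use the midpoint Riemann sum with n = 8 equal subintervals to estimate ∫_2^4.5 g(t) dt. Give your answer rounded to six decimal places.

-69.501953

Δt = (4.5 − 2)/8 = 0.3125.
Midpoints: 2.15625, 2.46875, 2.78125, 3.09375, 3.40625, 3.71875, 4.03125, 4.34375.
g(2.15625) = -8.66015625, g(2.46875) = -12.56640625, g(2.78125) = -17.25390625, g(3.09375) = -22.72265625, g(3.40625) = -28.97265625, g(3.71875) = -36.00390625, g(4.03125) = -43.81640625, g(4.34375) = -52.41015625.
Sum = Δt · [g(2.15625) + g(2.46875) + g(2.78125) + ...].
Sum ≈ -69.501953.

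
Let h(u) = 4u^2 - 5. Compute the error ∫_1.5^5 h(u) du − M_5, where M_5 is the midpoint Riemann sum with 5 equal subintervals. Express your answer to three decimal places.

0.572

Exact integral: ∫_1.5^5 h(u) du ≈ 144.66667.
M_5 = 144.095.
Error ≈ 144.66667 − 144.095 ≈ 0.572.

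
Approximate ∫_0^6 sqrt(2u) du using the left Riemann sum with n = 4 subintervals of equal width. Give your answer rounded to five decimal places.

Δu = (6 − 0)/4 = 1.5.
Left endpoints: 0, 1.5, 3, 4.5.
f(0) ≈ 0.00000, f(1.5) ≈ 1.73205, f(3) ≈ 2.44949, f(4.5) ≈ 3.00000.
Sum = Δu · [f(0) + f(1.5) + f(3) + f(4.5)].
Sum ≈ 10.77231.

10.77231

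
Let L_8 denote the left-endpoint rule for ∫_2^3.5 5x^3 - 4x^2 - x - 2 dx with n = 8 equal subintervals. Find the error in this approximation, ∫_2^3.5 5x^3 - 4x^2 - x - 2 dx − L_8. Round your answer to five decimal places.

12.78589

Exact integral: ∫_2^3.5 f(x) dx = 113.953125.
L_8 ≈ 101.1672363.
Error ≈ 113.953125 − 101.1672363 ≈ 12.78589.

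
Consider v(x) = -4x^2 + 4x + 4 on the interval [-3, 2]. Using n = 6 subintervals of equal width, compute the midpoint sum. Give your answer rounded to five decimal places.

Δx = (2 − (-3))/6 = 5/6.
Midpoints: -31/12, -1.75, -11/12, -1/12, 0.75, 19/12.
v(-31/12) = -1189/36, v(-1.75) = -15.25, v(-11/12) = -109/36, v(-1/12) = 131/36, v(0.75) = 4.75, v(19/12) = 11/36.
Sum = Δx · [v(-31/12) + v(-1.75) + v(-11/12) + ...].
Sum ≈ -35.50926.

-35.50926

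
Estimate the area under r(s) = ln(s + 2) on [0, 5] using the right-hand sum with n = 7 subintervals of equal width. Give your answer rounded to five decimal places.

Δs = (5 − 0)/7 = 5/7.
Right endpoints: 5/7, 10/7, 15/7, 20/7, 25/7, 30/7, 5.
r(5/7) ≈ 0.99853, r(10/7) ≈ 1.23214, r(15/7) ≈ 1.42139, r(20/7) ≈ 1.58045, r(25/7) ≈ 1.71765, r(30/7) ≈ 1.83828, r(5) ≈ 1.94591.
Sum = Δs · [r(5/7) + r(10/7) + r(15/7) + ...].
Sum ≈ 7.66739.

7.66739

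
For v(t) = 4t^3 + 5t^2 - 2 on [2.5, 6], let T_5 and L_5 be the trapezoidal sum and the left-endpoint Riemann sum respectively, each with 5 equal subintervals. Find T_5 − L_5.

T_5 = 1599.9025.
L_5 = 1267.315.
T_5 − L_5 = 332.5875.

332.5875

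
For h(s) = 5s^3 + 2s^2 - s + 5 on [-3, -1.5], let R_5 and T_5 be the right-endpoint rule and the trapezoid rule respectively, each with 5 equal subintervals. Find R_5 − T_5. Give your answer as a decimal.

R_5 = -53.5425.
T_5 = -69.01125.
R_5 − T_5 = 15.46875.

15.46875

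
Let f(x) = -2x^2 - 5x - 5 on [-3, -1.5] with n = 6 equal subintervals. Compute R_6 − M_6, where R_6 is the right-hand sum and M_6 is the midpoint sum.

0.703125

R_6 = -5.65625.
M_6 = -6.359375.
R_6 − M_6 = 0.703125.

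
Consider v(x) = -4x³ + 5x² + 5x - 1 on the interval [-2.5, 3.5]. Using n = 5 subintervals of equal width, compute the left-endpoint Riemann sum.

Δx = (3.5 − (-2.5))/5 = 1.2.
Left endpoints: -2.5, -1.3, -0.1, 1.1, 2.3.
v(-2.5) = 80.25, v(-1.3) = 9.738, v(-0.1) = -1.446, v(1.1) = 5.226, v(2.3) = -11.718.
Sum = Δx · [v(-2.5) + v(-1.3) + v(-0.1) + v(1.1) + v(2.3)].
Sum = 98.46.

98.46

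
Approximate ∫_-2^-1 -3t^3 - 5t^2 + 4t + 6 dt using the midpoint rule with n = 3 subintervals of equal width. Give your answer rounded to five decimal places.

Δt = (-1 − (-2))/3 = 1/3.
Midpoints: -11/6, -1.5, -7/6.
f(-11/6) = 25/72, f(-1.5) = -1.125, f(-7/6) = -17/24.
Sum = Δt · [f(-11/6) + f(-1.5) + f(-7/6)].
Sum ≈ -0.49537.

-0.49537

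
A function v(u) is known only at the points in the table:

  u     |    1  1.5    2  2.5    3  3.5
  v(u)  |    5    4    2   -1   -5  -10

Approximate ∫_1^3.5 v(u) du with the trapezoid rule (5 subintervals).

-1.25

Δu = 0.5.
T_5 = (0.5/2)·[5 + 2·4 + 2·2 + 2·(-1) + 2·(-5) + (-10)] = -1.25.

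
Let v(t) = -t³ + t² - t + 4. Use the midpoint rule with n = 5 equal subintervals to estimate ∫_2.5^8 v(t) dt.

Δt = (8 − 2.5)/5 = 1.1.
Midpoints: 3.05, 4.15, 5.25, 6.35, 7.45.
v(3.05) = -18.120125, v(4.15) = -54.400875, v(5.25) = -118.390625, v(6.35) = -218.075375, v(7.45) = -361.441125.
Sum = Δt · [v(3.05) + v(4.15) + v(5.25) + v(6.35) + v(7.45)].
Sum = -847.4709375.

-847.4709375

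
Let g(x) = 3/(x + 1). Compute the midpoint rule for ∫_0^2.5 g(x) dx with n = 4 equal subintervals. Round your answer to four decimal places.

Δx = (2.5 − 0)/4 = 0.625.
Midpoints: 0.3125, 0.9375, 1.5625, 2.1875.
g(0.3125) = 16/7, g(0.9375) = 48/31, g(1.5625) = 48/41, g(2.1875) = 16/17.
Sum = Δx · [g(0.3125) + g(0.9375) + g(1.5625) + g(2.1875)].
Sum ≈ 3.7163.

3.7163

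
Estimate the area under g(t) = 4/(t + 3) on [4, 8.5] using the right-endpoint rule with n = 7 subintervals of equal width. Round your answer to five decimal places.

Δt = (8.5 − 4)/7 = 9/14.
Right endpoints: 65/14, 37/7, 83/14, 46/7, 101/14, 55/7, 8.5.
g(65/14) = 56/107, g(37/7) = 14/29, g(83/14) = 0.448, g(46/7) = 28/67, g(101/14) = 56/143, g(55/7) = 7/19, g(8.5) = 8/23.
Sum = Δt · [g(65/14) + g(37/7) + g(83/14) + ...].
Sum ≈ 1.91564.

1.91564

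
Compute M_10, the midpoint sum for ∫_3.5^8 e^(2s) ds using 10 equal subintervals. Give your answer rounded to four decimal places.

4296040.4432

Δs = (8 − 3.5)/10 = 0.45.
Midpoints: 3.725, 4.175, 4.625, 5.075, 5.525, 5.975, 6.425, 6.875, 7.325, 7.775.
f(3.725) ≈ 1719.8631, f(4.175) ≈ 4230.1807, f(4.625) ≈ 10404.5657, f(5.075) ≈ 25591.1022, f(5.525) ≈ 62943.9546, f(5.975) ≈ 154817.1466, f(6.425) ≈ 380788.7354, f(6.875) ≈ 936589.1582, f(7.325) ≈ 2303637.6075, f(7.775) ≈ 5666034.2263.
Sum = Δs · [f(3.725) + f(4.175) + f(4.625) + ...].
Sum ≈ 4296040.4432.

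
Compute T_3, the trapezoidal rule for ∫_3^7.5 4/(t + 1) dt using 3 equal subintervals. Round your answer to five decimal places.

3.05099

Δt = (7.5 − 3)/3 = 1.5.
f(3) = 1, f(4.5) = 8/11, f(6) = 4/7, f(7.5) = 8/17.
T_3 = (Δt/2)·[f(t_0) + 2f(t_1) + 2f(t_2) + f(t_3)].
Sum ≈ 3.05099.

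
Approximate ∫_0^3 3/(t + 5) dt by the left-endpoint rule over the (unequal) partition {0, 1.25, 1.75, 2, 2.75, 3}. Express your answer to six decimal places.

1.519314

Subinterval widths: 1.25, 0.5, 0.25, 0.75, 0.25.
Left endpoints: 0, 1.25, 1.75, 2, 2.75.
f(0) = 0.6, f(1.25) = 0.48, f(1.75) = 4/9, f(2) = 3/7, f(2.75) = 12/31.
Sum = Σ Δt_i · f(t_i).
Sum ≈ 1.519314.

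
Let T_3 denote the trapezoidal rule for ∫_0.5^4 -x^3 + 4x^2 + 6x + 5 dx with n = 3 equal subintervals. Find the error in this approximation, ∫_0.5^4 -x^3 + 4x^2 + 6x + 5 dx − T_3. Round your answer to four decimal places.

2.1834

Exact integral: ∫_0.5^4 f(x) dx ≈ 85.932292.
T_3 ≈ 83.748843.
Error ≈ 85.932292 − 83.748843 ≈ 2.1834.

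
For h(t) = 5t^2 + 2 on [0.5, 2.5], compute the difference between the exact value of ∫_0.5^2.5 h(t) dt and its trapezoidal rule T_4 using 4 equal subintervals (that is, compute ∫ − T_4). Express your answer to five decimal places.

-0.41667

Exact integral: ∫_0.5^2.5 h(t) dt ≈ 29.8333333.
T_4 = 30.25.
Error ≈ 29.8333333 − 30.25 ≈ -0.41667.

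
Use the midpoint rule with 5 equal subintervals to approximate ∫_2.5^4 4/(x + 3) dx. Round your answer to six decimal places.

0.964459

Δx = (4 − 2.5)/5 = 0.3.
Midpoints: 2.65, 2.95, 3.25, 3.55, 3.85.
f(2.65) = 80/113, f(2.95) = 80/119, f(3.25) = 0.64, f(3.55) = 80/131, f(3.85) = 80/137.
Sum = Δx · [f(2.65) + f(2.95) + f(3.25) + f(3.55) + f(3.85)].
Sum ≈ 0.964459.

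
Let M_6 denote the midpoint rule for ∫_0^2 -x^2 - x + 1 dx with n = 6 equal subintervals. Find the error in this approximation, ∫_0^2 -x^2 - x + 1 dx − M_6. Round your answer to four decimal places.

Exact integral: ∫_0^2 f(x) dx ≈ -2.666667.
M_6 ≈ -2.648148.
Error ≈ -2.666667 − (-2.648148) ≈ -0.0185.

-0.0185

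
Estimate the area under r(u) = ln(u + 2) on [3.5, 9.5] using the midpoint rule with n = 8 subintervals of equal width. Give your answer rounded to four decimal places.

12.7131

Δu = (9.5 − 3.5)/8 = 0.75.
Midpoints: 3.875, 4.625, 5.375, 6.125, 6.875, 7.625, 8.375, 9.125.
r(3.875) ≈ 1.7707, r(4.625) ≈ 1.8909, r(5.375) ≈ 1.9981, r(6.125) ≈ 2.0949, r(6.875) ≈ 2.1832, r(7.625) ≈ 2.2644, r(8.375) ≈ 2.3394, r(9.125) ≈ 2.4092.
Sum = Δu · [r(3.875) + r(4.625) + r(5.375) + ...].
Sum ≈ 12.7131.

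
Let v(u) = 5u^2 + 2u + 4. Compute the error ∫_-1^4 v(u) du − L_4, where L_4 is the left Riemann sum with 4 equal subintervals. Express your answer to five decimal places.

Exact integral: ∫_-1^4 v(u) du ≈ 143.3333333.
L_4 = 96.71875.
Error ≈ 143.3333333 − 96.71875 ≈ 46.61458.

46.61458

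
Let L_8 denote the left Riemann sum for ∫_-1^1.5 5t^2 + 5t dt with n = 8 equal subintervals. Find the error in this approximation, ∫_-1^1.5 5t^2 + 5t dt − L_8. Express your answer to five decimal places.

2.72624

Exact integral: ∫_-1^1.5 f(t) dt ≈ 10.4166667.
L_8 ≈ 7.6904297.
Error ≈ 10.4166667 − 7.6904297 ≈ 2.72624.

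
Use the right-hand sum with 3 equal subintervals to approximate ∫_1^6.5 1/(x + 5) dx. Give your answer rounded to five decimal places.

0.58312

Δx = (6.5 − 1)/3 = 11/6.
Right endpoints: 17/6, 14/3, 6.5.
f(17/6) = 6/47, f(14/3) = 3/29, f(6.5) = 2/23.
Sum = Δx · [f(17/6) + f(14/3) + f(6.5)].
Sum ≈ 0.58312.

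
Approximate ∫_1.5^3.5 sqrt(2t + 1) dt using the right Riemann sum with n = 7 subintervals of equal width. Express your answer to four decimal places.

Δt = (3.5 − 1.5)/7 = 2/7.
Right endpoints: 25/14, 29/14, 33/14, 37/14, 41/14, 45/14, 3.5.
f(25/14) ≈ 2.1381, f(29/14) ≈ 2.2678, f(33/14) ≈ 2.3905, f(37/14) ≈ 2.5071, f(41/14) ≈ 2.6186, f(45/14) ≈ 2.7255, f(3.5) ≈ 2.8284.
Sum = Δt · [f(25/14) + f(29/14) + f(33/14) + ...].
Sum ≈ 4.9932.

4.9932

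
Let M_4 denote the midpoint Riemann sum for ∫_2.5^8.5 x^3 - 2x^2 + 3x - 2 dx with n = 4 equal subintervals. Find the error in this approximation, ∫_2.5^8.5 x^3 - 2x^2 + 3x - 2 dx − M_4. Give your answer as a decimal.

16.3125

Exact integral: ∫_2.5^8.5 f(x) dx = 983.25.
M_4 = 966.9375.
Error = 983.25 − 966.9375 = 16.3125.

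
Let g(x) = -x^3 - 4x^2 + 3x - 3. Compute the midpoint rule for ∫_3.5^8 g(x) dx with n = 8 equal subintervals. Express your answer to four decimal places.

Δx = (8 − 3.5)/8 = 0.5625.
Midpoints: 3.78125, 4.34375, 4.90625, 5.46875, 6.03125, 6.59375, 7.15625, 7.71875.
g(3.78125) = -3372201/32768, g(4.34375) = -4830003/32768, g(4.90625) = -6640965/32768, g(5.46875) = -8840079/32768, g(6.03125) = -11462337/32768, g(6.59375) = -14542731/32768, g(7.15625) = -18116253/32768, g(7.71875) = -22217895/32768.
Sum = Δx · [g(3.78125) + g(4.34375) + g(4.90625) + ...].
Sum ≈ -1545.3380.

-1545.3380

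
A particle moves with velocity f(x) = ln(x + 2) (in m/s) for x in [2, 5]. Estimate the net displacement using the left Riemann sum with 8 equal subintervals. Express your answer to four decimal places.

Δx = (5 − 2)/8 = 0.375.
Left endpoints: 2, 2.375, 2.75, 3.125, 3.5, 3.875, 4.25, 4.625.
f(2) ≈ 1.3863, f(2.375) ≈ 1.4759, f(2.75) ≈ 1.5581, f(3.125) ≈ 1.6341, f(3.5) ≈ 1.7047, f(3.875) ≈ 1.7707, f(4.25) ≈ 1.8326, f(4.625) ≈ 1.8909.
Sum = Δx · [f(2) + f(2.375) + f(2.75) + ...].
Sum ≈ 4.9700.

4.9700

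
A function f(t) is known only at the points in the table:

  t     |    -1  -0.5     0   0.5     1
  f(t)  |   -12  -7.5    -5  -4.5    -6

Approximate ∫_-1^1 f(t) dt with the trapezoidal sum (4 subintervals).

-13

Δt = 0.5.
T_4 = (0.5/2)·[(-12) + 2·(-7.5) + 2·(-5) + 2·(-4.5) + (-6)] = -13.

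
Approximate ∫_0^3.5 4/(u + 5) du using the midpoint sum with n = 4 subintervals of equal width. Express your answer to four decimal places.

2.1192

Δu = (3.5 − 0)/4 = 0.875.
Midpoints: 0.4375, 1.3125, 2.1875, 3.0625.
f(0.4375) = 64/87, f(1.3125) = 64/101, f(2.1875) = 64/115, f(3.0625) = 64/129.
Sum = Δu · [f(0.4375) + f(1.3125) + f(2.1875) + f(3.0625)].
Sum ≈ 2.1192.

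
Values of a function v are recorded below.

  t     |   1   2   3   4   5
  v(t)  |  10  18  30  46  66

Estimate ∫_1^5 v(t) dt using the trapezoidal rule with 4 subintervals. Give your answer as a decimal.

132

Δt = 1.
T_4 = (1/2)·[10 + 2·18 + 2·30 + 2·46 + 66] = 132.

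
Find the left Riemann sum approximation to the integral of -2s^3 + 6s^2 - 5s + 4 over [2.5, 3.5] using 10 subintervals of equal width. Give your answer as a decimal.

-10.845

Δs = (3.5 − 2.5)/10 = 0.1.
Left endpoints: 2.5, 2.6, 2.7, 2.8, 2.9, 3, 3.1, 3.2, 3.3, 3.4.
f(2.5) = -2.25, f(2.6) = -3.592, f(2.7) = -5.126, f(2.8) = -6.864, f(2.9) = -8.818, f(3) = -11, f(3.1) = -13.422, f(3.2) = -16.096, f(3.3) = -19.034, f(3.4) = -22.248.
Sum = Δs · [f(2.5) + f(2.6) + f(2.7) + ...].
Sum = -10.845.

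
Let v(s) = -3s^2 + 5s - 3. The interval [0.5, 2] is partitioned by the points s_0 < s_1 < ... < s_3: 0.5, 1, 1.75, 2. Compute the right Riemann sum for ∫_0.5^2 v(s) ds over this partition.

-4.328125

Subinterval widths: 0.5, 0.75, 0.25.
Right endpoints: 1, 1.75, 2.
v(1) = -1, v(1.75) = -3.4375, v(2) = -5.
Sum = Σ Δs_i · v(s_i).
Sum = -4.328125.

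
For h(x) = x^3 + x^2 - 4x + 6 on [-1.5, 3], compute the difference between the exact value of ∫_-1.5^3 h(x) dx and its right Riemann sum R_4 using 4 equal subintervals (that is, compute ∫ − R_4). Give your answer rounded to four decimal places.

Exact integral: ∫_-1.5^3 h(x) dx = 42.609375.
R_4 ≈ 56.452148.
Error ≈ 42.609375 − 56.452148 ≈ -13.8428.

-13.8428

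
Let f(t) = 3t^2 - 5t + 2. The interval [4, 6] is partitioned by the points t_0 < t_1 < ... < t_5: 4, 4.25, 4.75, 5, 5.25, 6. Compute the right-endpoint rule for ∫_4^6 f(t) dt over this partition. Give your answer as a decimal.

119.3125

Subinterval widths: 0.25, 0.5, 0.25, 0.25, 0.75.
Right endpoints: 4.25, 4.75, 5, 5.25, 6.
f(4.25) = 34.9375, f(4.75) = 45.9375, f(5) = 52, f(5.25) = 58.4375, f(6) = 80.
Sum = Σ Δt_i · f(t_i).
Sum = 119.3125.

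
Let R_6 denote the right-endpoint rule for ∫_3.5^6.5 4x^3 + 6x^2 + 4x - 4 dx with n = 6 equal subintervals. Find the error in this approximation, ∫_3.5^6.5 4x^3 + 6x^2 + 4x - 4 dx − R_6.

-288

Exact integral: ∫_3.5^6.5 f(x) dx = 2146.5.
R_6 = 2434.5.
Error = 2146.5 − 2434.5 = -288.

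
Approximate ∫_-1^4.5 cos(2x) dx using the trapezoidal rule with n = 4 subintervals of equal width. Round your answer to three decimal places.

Δx = (4.5 − (-1))/4 = 1.375.
f(-1) ≈ -0.416, f(0.375) ≈ 0.732, f(1.75) ≈ -0.936, f(3.125) ≈ 0.999, f(4.5) ≈ -0.911.
T_4 = (Δx/2)·[f(x_0) + 2f(x_1) + 2f(x_2) + 2f(x_3) + f(x_4)].
Sum ≈ 0.180.

0.180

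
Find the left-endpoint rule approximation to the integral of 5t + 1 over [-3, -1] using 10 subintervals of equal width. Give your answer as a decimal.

Δt = (-1 − (-3))/10 = 0.2.
Left endpoints: -3, -2.8, -2.6, -2.4, -2.2, -2, -1.8, -1.6, -1.4, -1.2.
f(-3) = -14, f(-2.8) = -13, f(-2.6) = -12, f(-2.4) = -11, f(-2.2) = -10, f(-2) = -9, f(-1.8) = -8, f(-1.6) = -7, f(-1.4) = -6, f(-1.2) = -5.
Sum = Δt · [f(-3) + f(-2.8) + f(-2.6) + ...].
Sum = -19.

-19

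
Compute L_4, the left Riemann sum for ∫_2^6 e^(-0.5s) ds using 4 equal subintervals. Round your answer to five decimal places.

Δs = (6 − 2)/4 = 1.
Left endpoints: 2, 3, 4, 5.
f(2) ≈ 0.36788, f(3) ≈ 0.22313, f(4) ≈ 0.13534, f(5) ≈ 0.08208.
Sum = Δs · [f(2) + f(3) + f(4) + f(5)].
Sum ≈ 0.80843.

0.80843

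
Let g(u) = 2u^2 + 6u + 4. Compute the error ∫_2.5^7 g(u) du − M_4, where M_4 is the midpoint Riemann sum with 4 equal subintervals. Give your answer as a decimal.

0.94921875

Exact integral: ∫_2.5^7 g(u) du = 364.5.
M_4 = 363.55078125.
Error = 364.5 − 363.55078125 = 0.94921875.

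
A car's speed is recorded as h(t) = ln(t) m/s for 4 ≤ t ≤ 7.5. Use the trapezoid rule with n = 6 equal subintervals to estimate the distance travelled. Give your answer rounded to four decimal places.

6.0633

Δt = (7.5 − 4)/6 = 7/12.
h(4) ≈ 1.3863, h(55/12) ≈ 1.5224, h(31/6) ≈ 1.6422, h(5.75) ≈ 1.7492, h(19/3) ≈ 1.8458, h(83/12) ≈ 1.9339, h(7.5) ≈ 2.0149.
T_6 = (Δt/2)·[h(t_0) + 2h(t_1) + ... + 2h(t_{5}) + h(t_6)].
Sum ≈ 6.0633.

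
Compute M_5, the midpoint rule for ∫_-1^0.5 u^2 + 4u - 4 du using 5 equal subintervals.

Δu = (0.5 − (-1))/5 = 0.3.
Midpoints: -0.85, -0.55, -0.25, 0.05, 0.35.
f(-0.85) = -6.6775, f(-0.55) = -5.8975, f(-0.25) = -4.9375, f(0.05) = -3.7975, f(0.35) = -2.4775.
Sum = Δu · [f(-0.85) + f(-0.55) + f(-0.25) + f(0.05) + f(0.35)].
Sum = -7.13625.

-7.13625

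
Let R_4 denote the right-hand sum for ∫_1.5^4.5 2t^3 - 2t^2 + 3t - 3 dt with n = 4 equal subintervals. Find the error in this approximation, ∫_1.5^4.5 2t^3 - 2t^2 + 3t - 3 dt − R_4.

-60.1875

Exact integral: ∫_1.5^4.5 f(t) dt = 162.
R_4 = 222.1875.
Error = 162 − 222.1875 = -60.1875.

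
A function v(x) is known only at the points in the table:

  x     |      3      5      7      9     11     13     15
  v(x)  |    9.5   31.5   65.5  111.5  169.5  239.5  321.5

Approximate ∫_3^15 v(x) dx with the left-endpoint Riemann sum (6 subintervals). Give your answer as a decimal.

Δx = 2.
Sum = 2·[9.5 + 31.5 + 65.5 + 111.5 + 169.5 + 239.5] = 1254.

1254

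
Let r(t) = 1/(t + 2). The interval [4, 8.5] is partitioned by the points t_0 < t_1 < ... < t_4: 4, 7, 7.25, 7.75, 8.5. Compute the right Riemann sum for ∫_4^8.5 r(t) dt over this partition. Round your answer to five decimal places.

0.48307

Subinterval widths: 3, 0.25, 0.5, 0.75.
Right endpoints: 7, 7.25, 7.75, 8.5.
r(7) = 1/9, r(7.25) = 4/37, r(7.75) = 4/39, r(8.5) = 2/21.
Sum = Σ Δt_i · r(t_i).
Sum ≈ 0.48307.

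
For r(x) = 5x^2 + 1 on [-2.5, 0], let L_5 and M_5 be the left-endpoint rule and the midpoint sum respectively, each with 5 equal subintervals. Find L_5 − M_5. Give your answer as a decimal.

8.59375

L_5 = 36.875.
M_5 = 28.28125.
L_5 − M_5 = 8.59375.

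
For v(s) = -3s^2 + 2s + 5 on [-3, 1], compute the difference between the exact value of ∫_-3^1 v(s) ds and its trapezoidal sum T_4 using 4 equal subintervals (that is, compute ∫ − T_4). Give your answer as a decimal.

Exact integral: ∫_-3^1 v(s) ds = -16.
T_4 = -18.
Error = -16 − (-18) = 2.

2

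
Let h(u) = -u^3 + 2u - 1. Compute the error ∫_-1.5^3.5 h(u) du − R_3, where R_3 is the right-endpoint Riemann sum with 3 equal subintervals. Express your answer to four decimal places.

Exact integral: ∫_-1.5^3.5 h(u) du = -31.25.
R_3 ≈ -68.402778.
Error ≈ -31.25 − (-68.402778) ≈ 37.1528.

37.1528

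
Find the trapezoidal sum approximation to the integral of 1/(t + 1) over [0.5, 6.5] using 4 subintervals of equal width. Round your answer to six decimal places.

1.683333

Δt = (6.5 − 0.5)/4 = 1.5.
f(0.5) = 2/3, f(2) = 1/3, f(3.5) = 2/9, f(5) = 1/6, f(6.5) = 2/15.
T_4 = (Δt/2)·[f(t_0) + 2f(t_1) + 2f(t_2) + 2f(t_3) + f(t_4)].
Sum ≈ 1.683333.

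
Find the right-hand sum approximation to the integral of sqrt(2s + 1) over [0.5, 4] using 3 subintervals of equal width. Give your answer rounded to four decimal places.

8.9409

Δs = (4 − 0.5)/3 = 7/6.
Right endpoints: 5/3, 17/6, 4.
f(5/3) ≈ 2.0817, f(17/6) ≈ 2.5820, f(4) ≈ 3.0000.
Sum = Δs · [f(5/3) + f(17/6) + f(4)].
Sum ≈ 8.9409.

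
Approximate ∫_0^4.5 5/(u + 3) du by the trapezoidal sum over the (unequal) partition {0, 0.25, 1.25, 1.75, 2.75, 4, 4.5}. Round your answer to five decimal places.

4.61163

Subinterval widths: 0.25, 1, 0.5, 1, 1.25, 0.5.
f(0) = 5/3, f(0.25) = 20/13, f(1.25) = 20/17, f(1.75) = 20/19, f(2.75) = 20/23, f(4) = 5/7, f(4.5) = 2/3.
On each subinterval the trapezoid contributes (Δu_i/2)·[f(u_{i-1}) + f(u_i)].
Sum ≈ 4.61163.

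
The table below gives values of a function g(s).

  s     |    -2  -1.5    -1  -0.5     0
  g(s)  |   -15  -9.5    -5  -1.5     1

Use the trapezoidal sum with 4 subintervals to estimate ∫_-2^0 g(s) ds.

Δs = 0.5.
T_4 = (0.5/2)·[(-15) + 2·(-9.5) + 2·(-5) + 2·(-1.5) + 1] = -11.5.

-11.5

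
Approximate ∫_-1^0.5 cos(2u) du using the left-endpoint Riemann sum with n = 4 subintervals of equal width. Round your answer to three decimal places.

Δu = (0.5 − (-1))/4 = 0.375.
Left endpoints: -1, -0.625, -0.25, 0.125.
f(-1) ≈ -0.416, f(-0.625) ≈ 0.315, f(-0.25) ≈ 0.878, f(0.125) ≈ 0.969.
Sum = Δu · [f(-1) + f(-0.625) + f(-0.25) + f(0.125)].
Sum ≈ 0.655.

0.655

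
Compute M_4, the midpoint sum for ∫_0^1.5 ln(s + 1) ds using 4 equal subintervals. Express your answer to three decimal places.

0.794

Δs = (1.5 − 0)/4 = 0.375.
Midpoints: 0.1875, 0.5625, 0.9375, 1.3125.
f(0.1875) ≈ 0.172, f(0.5625) ≈ 0.446, f(0.9375) ≈ 0.661, f(1.3125) ≈ 0.838.
Sum = Δs · [f(0.1875) + f(0.5625) + f(0.9375) + f(1.3125)].
Sum ≈ 0.794.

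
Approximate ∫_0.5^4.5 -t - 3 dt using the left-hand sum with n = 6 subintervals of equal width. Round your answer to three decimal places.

Δt = (4.5 − 0.5)/6 = 2/3.
Left endpoints: 0.5, 7/6, 11/6, 2.5, 19/6, 23/6.
f(0.5) = -3.5, f(7/6) = -25/6, f(11/6) = -29/6, f(2.5) = -5.5, f(19/6) = -37/6, f(23/6) = -41/6.
Sum = Δt · [f(0.5) + f(7/6) + f(11/6) + ...].
Sum ≈ -20.667.

-20.667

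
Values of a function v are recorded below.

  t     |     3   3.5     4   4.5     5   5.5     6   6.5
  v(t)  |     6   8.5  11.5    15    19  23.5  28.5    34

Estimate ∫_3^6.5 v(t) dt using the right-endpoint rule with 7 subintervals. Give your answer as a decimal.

70

Δt = 0.5.
Sum = 0.5·[8.5 + 11.5 + 15 + 19 + 23.5 + 28.5 + 34] = 70.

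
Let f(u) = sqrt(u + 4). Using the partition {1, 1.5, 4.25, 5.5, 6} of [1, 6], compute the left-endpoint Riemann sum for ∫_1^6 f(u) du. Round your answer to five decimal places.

12.69881

Subinterval widths: 0.5, 2.75, 1.25, 0.5.
Left endpoints: 1, 1.5, 4.25, 5.5.
f(1) ≈ 2.23607, f(1.5) ≈ 2.34521, f(4.25) ≈ 2.87228, f(5.5) ≈ 3.08221.
Sum = Σ Δu_i · f(u_i).
Sum ≈ 12.69881.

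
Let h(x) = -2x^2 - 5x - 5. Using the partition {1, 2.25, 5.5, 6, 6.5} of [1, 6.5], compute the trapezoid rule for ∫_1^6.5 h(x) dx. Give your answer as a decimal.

Subinterval widths: 1.25, 3.25, 0.5, 0.5.
h(1) = -12, h(2.25) = -26.375, h(5.5) = -93, h(6) = -107, h(6.5) = -122.
On each subinterval the trapezoid contributes (Δx_i/2)·[h(x_{i-1}) + h(x_i)].
Sum = -325.21875.

-325.21875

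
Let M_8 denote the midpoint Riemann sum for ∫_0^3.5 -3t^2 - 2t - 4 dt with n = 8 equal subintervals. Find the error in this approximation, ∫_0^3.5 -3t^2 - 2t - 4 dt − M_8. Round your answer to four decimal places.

-0.1675

Exact integral: ∫_0^3.5 f(t) dt = -69.125.
M_8 ≈ -68.957520.
Error ≈ -69.125 − (-68.957520) ≈ -0.1675.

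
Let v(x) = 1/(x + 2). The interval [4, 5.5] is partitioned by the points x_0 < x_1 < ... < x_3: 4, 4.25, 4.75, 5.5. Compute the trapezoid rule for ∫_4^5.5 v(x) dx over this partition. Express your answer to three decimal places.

0.223

Subinterval widths: 0.25, 0.5, 0.75.
v(4) = 1/6, v(4.25) = 0.16, v(4.75) = 4/27, v(5.5) = 2/15.
On each subinterval the trapezoid contributes (Δx_i/2)·[v(x_{i-1}) + v(x_i)].
Sum ≈ 0.223.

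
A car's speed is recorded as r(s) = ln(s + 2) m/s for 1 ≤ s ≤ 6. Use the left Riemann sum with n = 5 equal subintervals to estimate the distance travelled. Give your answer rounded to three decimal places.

7.832

Δs = (6 − 1)/5 = 1.
Left endpoints: 1, 2, 3, 4, 5.
r(1) ≈ 1.099, r(2) ≈ 1.386, r(3) ≈ 1.609, r(4) ≈ 1.792, r(5) ≈ 1.946.
Sum = Δs · [r(1) + r(2) + r(3) + r(4) + r(5)].
Sum ≈ 7.832.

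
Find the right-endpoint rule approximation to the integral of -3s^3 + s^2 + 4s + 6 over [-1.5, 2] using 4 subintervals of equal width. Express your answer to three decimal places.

11.491

Δs = (2 − (-1.5))/4 = 0.875.
Right endpoints: -0.625, 0.25, 1.125, 2.
f(-0.625) = 2367/512, f(0.25) = 7.015625, f(1.125) = 3837/512, f(2) = -6.
Sum = Δs · [f(-0.625) + f(0.25) + f(1.125) + f(2)].
Sum ≈ 11.491.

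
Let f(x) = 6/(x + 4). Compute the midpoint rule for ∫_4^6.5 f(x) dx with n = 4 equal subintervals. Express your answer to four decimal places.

Δx = (6.5 − 4)/4 = 0.625.
Midpoints: 4.3125, 4.9375, 5.5625, 6.1875.
f(4.3125) = 96/133, f(4.9375) = 96/143, f(5.5625) = 32/51, f(6.1875) = 96/163.
Sum = Δx · [f(4.3125) + f(4.9375) + f(5.5625) + f(6.1875)].
Sum ≈ 1.6310.

1.6310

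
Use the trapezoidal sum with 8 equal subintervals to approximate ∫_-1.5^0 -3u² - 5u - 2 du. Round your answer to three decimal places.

Δu = (0 − (-1.5))/8 = 0.1875.
f(-1.5) = -1.25, f(-1.3125) = -0.60546875, f(-1.125) = -0.171875, f(-0.9375) = 0.05078125, f(-0.75) = 0.0625, f(-0.5625) = -0.13671875, f(-0.375) = -0.546875, f(-0.1875) = -1.16796875, f(0) = -2.
T_8 = (Δu/2)·[f(u_0) + 2f(u_1) + ... + 2f(u_{7}) + f(u_8)].
Sum ≈ -0.776.

-0.776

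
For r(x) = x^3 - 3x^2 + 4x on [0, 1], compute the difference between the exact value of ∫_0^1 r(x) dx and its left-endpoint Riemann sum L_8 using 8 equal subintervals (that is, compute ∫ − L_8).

0.12890625

Exact integral: ∫_0^1 r(x) dx = 1.25.
L_8 = 1.12109375.
Error = 1.25 − 1.12109375 = 0.12890625.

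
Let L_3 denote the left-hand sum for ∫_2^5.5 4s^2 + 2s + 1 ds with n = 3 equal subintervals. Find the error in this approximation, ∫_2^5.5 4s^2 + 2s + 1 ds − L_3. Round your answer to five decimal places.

62.15741

Exact integral: ∫_2^5.5 f(s) ds ≈ 240.9166667.
L_3 ≈ 178.7592593.
Error ≈ 240.9166667 − 178.7592593 ≈ 62.15741.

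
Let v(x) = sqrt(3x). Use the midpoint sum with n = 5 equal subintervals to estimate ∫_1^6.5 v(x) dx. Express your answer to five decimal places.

18.00638

Δx = (6.5 − 1)/5 = 1.1.
Midpoints: 1.55, 2.65, 3.75, 4.85, 5.95.
v(1.55) ≈ 2.15639, v(2.65) ≈ 2.81957, v(3.75) ≈ 3.35410, v(4.85) ≈ 3.81445, v(5.95) ≈ 4.22493.
Sum = Δx · [v(1.55) + v(2.65) + v(3.75) + v(4.85) + v(5.95)].
Sum ≈ 18.00638.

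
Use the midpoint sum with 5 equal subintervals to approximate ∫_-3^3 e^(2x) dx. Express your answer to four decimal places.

Δx = (3 − (-3))/5 = 1.2.
Midpoints: -2.4, -1.2, 0, 1.2, 2.4.
f(-2.4) ≈ 0.0082, f(-1.2) ≈ 0.0907, f(0) ≈ 1.0000, f(1.2) ≈ 11.0232, f(2.4) ≈ 121.5104.
Sum = Δx · [f(-2.4) + f(-1.2) + f(0) + f(1.2) + f(2.4)].
Sum ≈ 160.3590.

160.3590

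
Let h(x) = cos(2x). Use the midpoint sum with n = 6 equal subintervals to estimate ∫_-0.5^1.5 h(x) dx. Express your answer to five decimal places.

Δx = (1.5 − (-0.5))/6 = 1/3.
Midpoints: -1/3, 0, 1/3, 2/3, 1, 4/3.
h(-1/3) ≈ 0.78589, h(0) ≈ 1.00000, h(1/3) ≈ 0.78589, h(2/3) ≈ 0.23524, h(1) ≈ -0.41615, h(4/3) ≈ -0.88933.
Sum = Δx · [h(-1/3) + h(0) + h(1/3) + ...].
Sum ≈ 0.50051.

0.50051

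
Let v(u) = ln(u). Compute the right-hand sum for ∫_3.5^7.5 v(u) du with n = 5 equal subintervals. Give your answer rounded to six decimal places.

7.023855

Δu = (7.5 − 3.5)/5 = 0.8.
Right endpoints: 4.3, 5.1, 5.9, 6.7, 7.5.
v(4.3) ≈ 1.458615, v(5.1) ≈ 1.629241, v(5.9) ≈ 1.774952, v(6.7) ≈ 1.902108, v(7.5) ≈ 2.014903.
Sum = Δu · [v(4.3) + v(5.1) + v(5.9) + v(6.7) + v(7.5)].
Sum ≈ 7.023855.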